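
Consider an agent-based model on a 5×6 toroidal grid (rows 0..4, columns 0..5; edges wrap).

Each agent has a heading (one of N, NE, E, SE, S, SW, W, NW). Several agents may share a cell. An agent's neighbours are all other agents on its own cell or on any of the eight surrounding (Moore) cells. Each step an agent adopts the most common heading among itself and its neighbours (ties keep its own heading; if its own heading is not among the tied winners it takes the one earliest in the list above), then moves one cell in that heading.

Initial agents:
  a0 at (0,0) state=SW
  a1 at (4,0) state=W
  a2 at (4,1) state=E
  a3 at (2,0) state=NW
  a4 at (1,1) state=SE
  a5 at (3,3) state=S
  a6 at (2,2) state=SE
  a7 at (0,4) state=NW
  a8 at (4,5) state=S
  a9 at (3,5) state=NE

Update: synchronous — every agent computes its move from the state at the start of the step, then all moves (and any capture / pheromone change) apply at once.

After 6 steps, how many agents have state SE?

t=1: a0@(1,5):SW a1@(4,5):W a2@(4,2):E a3@(1,5):NW a4@(2,2):SE a5@(4,3):S a6@(3,3):SE a7@(4,3):NW a8@(0,5):S a9@(2,0):NE
t=2: a0@(2,4):SW a1@(4,4):W a2@(4,3):E a3@(0,4):NW a4@(3,3):SE a5@(0,3):S a6@(4,4):SE a7@(3,2):NW a8@(1,5):S a9@(1,1):NE
t=3: a0@(3,3):SW a1@(0,5):SE a2@(0,4):SE a3@(1,4):S a4@(4,4):SE a5@(1,3):S a6@(0,5):SE a7@(2,1):NW a8@(2,5):S a9@(0,2):NE
t=4: a0@(4,2):SW a1@(1,0):SE a2@(1,5):SE a3@(2,4):S a4@(0,5):SE a5@(2,3):S a6@(1,0):SE a7@(1,0):NW a8@(3,5):S a9@(4,3):NE
t=5: a0@(0,1):SW a1@(2,1):SE a2@(2,0):SE a3@(3,4):S a4@(1,0):SE a5@(3,3):S a6@(2,1):SE a7@(2,1):SE a8@(4,5):S a9@(3,4):NE
t=6: a0@(1,0):SW a1@(3,2):SE a2@(3,1):SE a3@(4,4):S a4@(2,1):SE a5@(4,3):S a6@(3,2):SE a7@(3,2):SE a8@(0,5):S a9@(4,4):S

5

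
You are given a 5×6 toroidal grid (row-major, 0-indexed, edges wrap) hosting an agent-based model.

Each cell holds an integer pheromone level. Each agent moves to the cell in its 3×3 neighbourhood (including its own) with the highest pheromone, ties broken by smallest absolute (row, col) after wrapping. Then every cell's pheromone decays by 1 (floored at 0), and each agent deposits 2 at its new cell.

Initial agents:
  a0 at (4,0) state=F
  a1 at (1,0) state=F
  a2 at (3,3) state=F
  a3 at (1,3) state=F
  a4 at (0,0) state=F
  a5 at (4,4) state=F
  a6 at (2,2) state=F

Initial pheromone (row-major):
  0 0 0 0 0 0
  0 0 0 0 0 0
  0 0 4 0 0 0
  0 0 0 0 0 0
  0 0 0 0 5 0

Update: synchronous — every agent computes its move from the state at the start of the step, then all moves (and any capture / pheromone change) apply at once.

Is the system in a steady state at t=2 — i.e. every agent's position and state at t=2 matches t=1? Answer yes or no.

t=1: a0@(0,0) a1@(0,0) a2@(4,4) a3@(2,2) a4@(0,0) a5@(4,4) a6@(2,2) | pheromone: 6 0 0 0 0 0 / 0 0 0 0 0 0 / 0 0 7 0 0 0 / 0 0 0 0 0 0 / 0 0 0 0 8 0
t=2: a0@(0,0) a1@(0,0) a2@(4,4) a3@(2,2) a4@(0,0) a5@(4,4) a6@(2,2) | pheromone: 11 0 0 0 0 0 / 0 0 0 0 0 0 / 0 0 10 0 0 0 / 0 0 0 0 0 0 / 0 0 0 0 11 0

yes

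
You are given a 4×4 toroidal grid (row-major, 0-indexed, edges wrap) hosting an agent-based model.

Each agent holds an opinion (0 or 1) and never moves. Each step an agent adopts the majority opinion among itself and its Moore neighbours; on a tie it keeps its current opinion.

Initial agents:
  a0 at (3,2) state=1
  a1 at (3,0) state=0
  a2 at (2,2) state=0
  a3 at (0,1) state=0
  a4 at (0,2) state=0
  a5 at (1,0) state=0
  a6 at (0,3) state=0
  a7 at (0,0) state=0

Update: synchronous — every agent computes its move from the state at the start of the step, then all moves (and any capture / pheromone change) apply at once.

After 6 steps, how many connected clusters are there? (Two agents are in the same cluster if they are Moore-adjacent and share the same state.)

1

t=1: a0@(3,2):0 a1@(3,0):0 a2@(2,2):0 a3@(0,1):0 a4@(0,2):0 a5@(1,0):0 a6@(0,3):0 a7@(0,0):0
t=2: (unchanged — steady state)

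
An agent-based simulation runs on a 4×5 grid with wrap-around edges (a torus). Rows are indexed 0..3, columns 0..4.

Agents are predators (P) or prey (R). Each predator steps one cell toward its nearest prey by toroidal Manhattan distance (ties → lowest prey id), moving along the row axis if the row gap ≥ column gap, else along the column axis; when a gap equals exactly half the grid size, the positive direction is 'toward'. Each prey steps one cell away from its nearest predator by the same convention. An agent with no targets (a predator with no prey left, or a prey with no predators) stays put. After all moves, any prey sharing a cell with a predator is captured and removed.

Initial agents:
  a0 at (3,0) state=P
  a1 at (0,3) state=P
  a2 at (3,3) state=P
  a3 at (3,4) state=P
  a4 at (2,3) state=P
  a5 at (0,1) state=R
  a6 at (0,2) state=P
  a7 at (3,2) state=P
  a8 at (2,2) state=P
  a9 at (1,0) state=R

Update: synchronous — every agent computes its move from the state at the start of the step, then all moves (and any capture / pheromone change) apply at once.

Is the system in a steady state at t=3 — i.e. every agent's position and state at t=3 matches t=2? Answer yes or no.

yes

t=1: a0@(0,0):P a1@(0,2):P a2@(3,2):P a3@(3,0):P a4@(2,4):P a6@(0,1):P a7@(0,2):P a8@(3,2):P
t=2: (unchanged — steady state)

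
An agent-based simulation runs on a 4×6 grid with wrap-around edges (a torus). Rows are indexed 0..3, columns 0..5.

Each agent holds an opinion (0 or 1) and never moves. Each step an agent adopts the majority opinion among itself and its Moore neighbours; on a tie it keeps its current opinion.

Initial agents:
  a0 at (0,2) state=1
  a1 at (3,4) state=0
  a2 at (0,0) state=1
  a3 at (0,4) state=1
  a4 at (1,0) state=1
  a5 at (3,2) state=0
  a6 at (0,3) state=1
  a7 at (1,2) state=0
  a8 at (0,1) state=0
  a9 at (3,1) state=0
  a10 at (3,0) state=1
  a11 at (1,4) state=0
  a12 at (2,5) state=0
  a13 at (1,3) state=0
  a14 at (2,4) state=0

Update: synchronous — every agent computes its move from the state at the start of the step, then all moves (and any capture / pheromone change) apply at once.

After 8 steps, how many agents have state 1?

t=1: a0@(0,2):0 a1@(3,4):0 a2@(0,0):1 a3@(0,4):0 a4@(1,0):1 a5@(3,2):0 a6@(0,3):0 a7@(1,2):0 a8@(0,1):0 a9@(3,1):0 a10@(3,0):0 a11@(1,4):0 a12@(2,5):0 a13@(1,3):0 a14@(2,4):0
t=2: a0@(0,2):0 a1@(3,4):0 a2@(0,0):0 a3@(0,4):0 a4@(1,0):1 a5@(3,2):0 a6@(0,3):0 a7@(1,2):0 a8@(0,1):0 a9@(3,1):0 a10@(3,0):0 a11@(1,4):0 a12@(2,5):0 a13@(1,3):0 a14@(2,4):0
t=3: a0@(0,2):0 a1@(3,4):0 a2@(0,0):0 a3@(0,4):0 a4@(1,0):0 a5@(3,2):0 a6@(0,3):0 a7@(1,2):0 a8@(0,1):0 a9@(3,1):0 a10@(3,0):0 a11@(1,4):0 a12@(2,5):0 a13@(1,3):0 a14@(2,4):0
t=4: (unchanged — steady state)

0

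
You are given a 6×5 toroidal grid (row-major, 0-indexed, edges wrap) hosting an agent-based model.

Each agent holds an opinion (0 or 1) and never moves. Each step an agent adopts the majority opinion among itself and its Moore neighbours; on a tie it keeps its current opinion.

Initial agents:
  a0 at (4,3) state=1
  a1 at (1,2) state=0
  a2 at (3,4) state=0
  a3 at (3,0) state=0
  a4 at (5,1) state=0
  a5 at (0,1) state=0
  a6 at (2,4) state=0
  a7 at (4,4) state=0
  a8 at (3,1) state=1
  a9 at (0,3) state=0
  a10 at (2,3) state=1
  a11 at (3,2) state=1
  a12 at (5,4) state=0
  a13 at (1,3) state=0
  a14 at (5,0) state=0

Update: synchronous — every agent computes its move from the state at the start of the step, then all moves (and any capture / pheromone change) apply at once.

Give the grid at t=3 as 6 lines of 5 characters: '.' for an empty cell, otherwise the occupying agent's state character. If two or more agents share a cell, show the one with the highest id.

t=1: a0@(4,3):0 a1@(1,2):0 a2@(3,4):0 a3@(3,0):0 a4@(5,1):0 a5@(0,1):0 a6@(2,4):0 a7@(4,4):0 a8@(3,1):1 a9@(0,3):0 a10@(2,3):0 a11@(3,2):1 a12@(5,4):0 a13@(1,3):0 a14@(5,0):0
t=2: (unchanged — steady state)

.0.0.
..00.
...00
011.0
...00
00..0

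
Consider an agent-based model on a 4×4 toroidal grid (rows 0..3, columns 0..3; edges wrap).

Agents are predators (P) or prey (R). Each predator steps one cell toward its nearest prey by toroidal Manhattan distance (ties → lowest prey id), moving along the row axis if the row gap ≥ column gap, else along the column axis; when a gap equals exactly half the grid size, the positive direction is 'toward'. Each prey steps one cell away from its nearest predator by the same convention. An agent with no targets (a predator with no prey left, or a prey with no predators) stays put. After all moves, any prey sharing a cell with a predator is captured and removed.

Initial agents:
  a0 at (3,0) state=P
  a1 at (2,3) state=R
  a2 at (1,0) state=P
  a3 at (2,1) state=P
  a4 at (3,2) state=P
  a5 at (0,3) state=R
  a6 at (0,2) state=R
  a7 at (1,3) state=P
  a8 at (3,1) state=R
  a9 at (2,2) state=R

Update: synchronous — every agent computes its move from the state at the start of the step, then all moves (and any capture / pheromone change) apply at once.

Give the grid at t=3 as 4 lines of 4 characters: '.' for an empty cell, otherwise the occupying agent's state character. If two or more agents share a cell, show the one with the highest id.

P..P
..RR
..P.
....

t=1: a0@(3,1):P a1@(3,3):R a2@(2,0):P a3@(3,1):P a4@(0,2):P a5@(3,3):R a6@(1,2):R a7@(2,3):P a8@(3,2):R
t=2: a0@(3,2):P a1@(0,3):R a2@(3,0):P a3@(3,2):P a4@(1,2):P a5@(0,3):R a6@(2,2):R a7@(3,3):P
t=3: a0@(2,2):P a1@(1,3):R a2@(0,0):P a3@(2,2):P a4@(2,2):P a5@(1,3):R a6@(1,2):R a7@(0,3):P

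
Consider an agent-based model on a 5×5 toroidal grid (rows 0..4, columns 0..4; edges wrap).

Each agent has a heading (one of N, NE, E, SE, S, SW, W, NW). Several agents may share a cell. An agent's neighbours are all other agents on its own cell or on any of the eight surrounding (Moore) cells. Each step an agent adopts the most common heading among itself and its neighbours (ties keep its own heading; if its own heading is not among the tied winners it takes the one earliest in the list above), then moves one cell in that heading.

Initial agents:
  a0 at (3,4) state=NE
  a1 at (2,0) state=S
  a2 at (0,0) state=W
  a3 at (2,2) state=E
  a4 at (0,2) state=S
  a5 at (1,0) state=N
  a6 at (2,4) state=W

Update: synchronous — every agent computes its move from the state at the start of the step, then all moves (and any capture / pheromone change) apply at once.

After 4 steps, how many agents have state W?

6

t=1: a0@(2,0):NE a1@(3,0):S a2@(0,4):W a3@(2,3):E a4@(1,2):S a5@(1,4):W a6@(2,3):W
t=2: a0@(1,1):NE a1@(4,0):S a2@(0,3):W a3@(2,2):W a4@(2,2):S a5@(1,3):W a6@(2,2):W
t=3: a0@(1,0):W a1@(0,0):S a2@(0,2):W a3@(2,1):W a4@(2,1):W a5@(1,2):W a6@(2,1):W
t=4: a0@(1,4):W a1@(1,0):S a2@(0,1):W a3@(2,0):W a4@(2,0):W a5@(1,1):W a6@(2,0):W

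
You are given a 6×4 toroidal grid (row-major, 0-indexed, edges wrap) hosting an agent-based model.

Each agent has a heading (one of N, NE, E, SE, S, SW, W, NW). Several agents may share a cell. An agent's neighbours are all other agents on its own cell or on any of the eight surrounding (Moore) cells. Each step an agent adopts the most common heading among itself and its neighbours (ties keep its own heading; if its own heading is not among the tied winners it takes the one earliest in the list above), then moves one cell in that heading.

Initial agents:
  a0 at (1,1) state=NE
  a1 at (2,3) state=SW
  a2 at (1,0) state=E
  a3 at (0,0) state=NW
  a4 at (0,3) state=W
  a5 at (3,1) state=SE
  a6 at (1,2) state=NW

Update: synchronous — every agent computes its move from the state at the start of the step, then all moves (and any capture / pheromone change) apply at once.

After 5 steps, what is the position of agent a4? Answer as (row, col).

t=1: a0@(0,0):NW a1@(3,2):SW a2@(1,1):E a3@(5,3):NW a4@(5,2):NW a5@(4,2):SE a6@(0,1):NW
t=2: a0@(5,3):NW a1@(4,1):SW a2@(0,0):NW a3@(4,2):NW a4@(4,1):NW a5@(3,1):NW a6@(5,0):NW
t=3: a0@(4,2):NW a1@(3,0):NW a2@(5,3):NW a3@(3,1):NW a4@(3,0):NW a5@(2,0):NW a6@(4,3):NW
t=4: a0@(3,1):NW a1@(2,3):NW a2@(4,2):NW a3@(2,0):NW a4@(2,3):NW a5@(1,3):NW a6@(3,2):NW
t=5: a0@(2,0):NW a1@(1,2):NW a2@(3,1):NW a3@(1,3):NW a4@(1,2):NW a5@(0,2):NW a6@(2,1):NW

(1, 2)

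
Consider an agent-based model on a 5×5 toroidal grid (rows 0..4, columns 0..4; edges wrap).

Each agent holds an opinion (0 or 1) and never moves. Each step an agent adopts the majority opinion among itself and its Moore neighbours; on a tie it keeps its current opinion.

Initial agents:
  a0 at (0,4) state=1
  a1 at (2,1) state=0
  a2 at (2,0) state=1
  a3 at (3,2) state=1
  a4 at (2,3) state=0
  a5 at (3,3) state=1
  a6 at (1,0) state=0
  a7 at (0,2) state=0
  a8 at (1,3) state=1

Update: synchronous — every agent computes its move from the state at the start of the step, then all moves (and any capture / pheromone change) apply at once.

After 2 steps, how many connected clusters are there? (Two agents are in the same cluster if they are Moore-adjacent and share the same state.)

t=1: a0@(0,4):1 a1@(2,1):0 a2@(2,0):0 a3@(3,2):1 a4@(2,3):1 a5@(3,3):1 a6@(1,0):0 a7@(0,2):0 a8@(1,3):1
t=2: (unchanged — steady state)

3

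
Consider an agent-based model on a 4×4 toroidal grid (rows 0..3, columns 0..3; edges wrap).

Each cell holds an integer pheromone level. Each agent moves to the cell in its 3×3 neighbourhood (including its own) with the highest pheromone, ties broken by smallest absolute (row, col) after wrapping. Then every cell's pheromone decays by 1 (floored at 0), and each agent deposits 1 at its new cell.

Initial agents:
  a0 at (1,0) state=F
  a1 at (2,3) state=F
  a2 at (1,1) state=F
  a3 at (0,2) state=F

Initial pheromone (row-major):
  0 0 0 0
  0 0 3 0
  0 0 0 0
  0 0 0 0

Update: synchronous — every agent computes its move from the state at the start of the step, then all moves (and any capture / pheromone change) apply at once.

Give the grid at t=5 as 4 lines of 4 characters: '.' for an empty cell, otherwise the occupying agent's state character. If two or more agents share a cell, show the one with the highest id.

t=1: a0@(0,0) a1@(1,2) a2@(1,2) a3@(1,2) | pheromone: 1 0 0 0 / 0 0 5 0 / 0 0 0 0 / 0 0 0 0
t=2: a0@(0,0) a1@(1,2) a2@(1,2) a3@(1,2) | pheromone: 1 0 0 0 / 0 0 7 0 / 0 0 0 0 / 0 0 0 0
t=3: a0@(0,0) a1@(1,2) a2@(1,2) a3@(1,2) | pheromone: 1 0 0 0 / 0 0 9 0 / 0 0 0 0 / 0 0 0 0
t=4: a0@(0,0) a1@(1,2) a2@(1,2) a3@(1,2) | pheromone: 1 0 0 0 / 0 0 11 0 / 0 0 0 0 / 0 0 0 0
t=5: a0@(0,0) a1@(1,2) a2@(1,2) a3@(1,2) | pheromone: 1 0 0 0 / 0 0 13 0 / 0 0 0 0 / 0 0 0 0

F...
..F.
....
....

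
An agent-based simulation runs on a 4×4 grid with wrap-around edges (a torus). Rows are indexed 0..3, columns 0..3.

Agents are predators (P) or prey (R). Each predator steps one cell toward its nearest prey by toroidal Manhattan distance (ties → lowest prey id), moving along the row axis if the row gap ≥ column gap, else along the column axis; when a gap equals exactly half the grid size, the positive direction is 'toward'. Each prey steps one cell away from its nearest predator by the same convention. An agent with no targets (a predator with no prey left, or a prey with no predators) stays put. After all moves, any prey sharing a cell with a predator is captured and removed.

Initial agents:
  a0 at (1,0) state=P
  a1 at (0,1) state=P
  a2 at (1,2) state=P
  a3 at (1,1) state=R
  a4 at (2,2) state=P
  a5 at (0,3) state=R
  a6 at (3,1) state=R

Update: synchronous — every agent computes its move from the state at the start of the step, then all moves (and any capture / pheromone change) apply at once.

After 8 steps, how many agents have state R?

1

t=1: a0@(1,1):P a1@(1,1):P a2@(1,1):P a4@(1,2):P a5@(3,3):R a6@(2,1):R
t=2: a0@(2,1):P a1@(2,1):P a2@(2,1):P a4@(2,2):P a5@(2,3):R a6@(3,1):R
t=3: a0@(3,1):P a1@(3,1):P a2@(3,1):P a4@(2,3):P a5@(2,0):R a6@(0,1):R
t=4: a0@(0,1):P a1@(0,1):P a2@(0,1):P a4@(2,0):P a5@(2,1):R a6@(1,1):R
t=5: a0@(1,1):P a1@(1,1):P a2@(1,1):P a4@(2,1):P a5@(2,2):R
t=6: a0@(2,1):P a1@(2,1):P a2@(2,1):P a4@(2,2):P a5@(2,3):R
t=7: a0@(2,2):P a1@(2,2):P a2@(2,2):P a4@(2,3):P a5@(2,0):R
t=8: a0@(2,3):P a1@(2,3):P a2@(2,3):P a4@(2,0):P a5@(2,1):R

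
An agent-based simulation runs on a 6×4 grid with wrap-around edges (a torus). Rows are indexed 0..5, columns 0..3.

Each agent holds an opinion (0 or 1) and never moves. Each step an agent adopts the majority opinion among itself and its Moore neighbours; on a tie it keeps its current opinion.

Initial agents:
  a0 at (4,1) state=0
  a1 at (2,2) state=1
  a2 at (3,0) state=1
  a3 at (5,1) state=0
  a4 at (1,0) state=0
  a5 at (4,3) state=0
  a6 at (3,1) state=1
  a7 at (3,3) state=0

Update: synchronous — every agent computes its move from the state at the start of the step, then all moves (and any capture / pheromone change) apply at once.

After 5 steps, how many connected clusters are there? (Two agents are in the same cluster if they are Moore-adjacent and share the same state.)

t=1: a0@(4,1):0 a1@(2,2):1 a2@(3,0):0 a3@(5,1):0 a4@(1,0):0 a5@(4,3):0 a6@(3,1):1 a7@(3,3):0
t=2: (unchanged — steady state)

3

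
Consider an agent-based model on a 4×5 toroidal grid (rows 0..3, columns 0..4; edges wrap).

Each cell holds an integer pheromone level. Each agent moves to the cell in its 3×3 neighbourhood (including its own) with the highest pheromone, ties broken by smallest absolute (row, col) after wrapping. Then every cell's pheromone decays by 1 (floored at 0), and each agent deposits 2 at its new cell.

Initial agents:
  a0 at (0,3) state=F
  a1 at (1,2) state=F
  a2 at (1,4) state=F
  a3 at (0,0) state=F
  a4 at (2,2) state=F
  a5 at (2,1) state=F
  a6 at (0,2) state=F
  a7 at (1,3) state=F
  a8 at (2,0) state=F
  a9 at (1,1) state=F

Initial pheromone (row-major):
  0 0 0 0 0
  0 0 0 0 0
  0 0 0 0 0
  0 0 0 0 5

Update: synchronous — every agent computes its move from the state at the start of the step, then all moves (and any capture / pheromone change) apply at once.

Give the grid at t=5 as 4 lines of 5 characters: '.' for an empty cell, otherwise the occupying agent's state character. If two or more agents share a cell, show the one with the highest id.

t=1: a0@(3,4) a1@(0,1) a2@(0,0) a3@(3,4) a4@(1,1) a5@(1,0) a6@(0,1) a7@(0,2) a8@(3,4) a9@(0,0) | pheromone: 4 4 2 0 0 / 2 2 0 0 0 / 0 0 0 0 0 / 0 0 0 0 10
t=2: a0@(3,4) a1@(0,0) a2@(3,4) a3@(3,4) a4@(0,0) a5@(0,0) a6@(0,0) a7@(0,1) a8@(3,4) a9@(3,4) | pheromone: 11 5 1 0 0 / 1 1 0 0 0 / 0 0 0 0 0 / 0 0 0 0 19
t=3: a0@(3,4) a1@(3,4) a2@(3,4) a3@(3,4) a4@(3,4) a5@(3,4) a6@(3,4) a7@(0,0) a8@(3,4) a9@(3,4) | pheromone: 12 4 0 0 0 / 0 0 0 0 0 / 0 0 0 0 0 / 0 0 0 0 36
t=4: a0@(3,4) a1@(3,4) a2@(3,4) a3@(3,4) a4@(3,4) a5@(3,4) a6@(3,4) a7@(3,4) a8@(3,4) a9@(3,4) | pheromone: 11 3 0 0 0 / 0 0 0 0 0 / 0 0 0 0 0 / 0 0 0 0 55
t=5: a0@(3,4) a1@(3,4) a2@(3,4) a3@(3,4) a4@(3,4) a5@(3,4) a6@(3,4) a7@(3,4) a8@(3,4) a9@(3,4) | pheromone: 10 2 0 0 0 / 0 0 0 0 0 / 0 0 0 0 0 / 0 0 0 0 74

.....
.....
.....
....F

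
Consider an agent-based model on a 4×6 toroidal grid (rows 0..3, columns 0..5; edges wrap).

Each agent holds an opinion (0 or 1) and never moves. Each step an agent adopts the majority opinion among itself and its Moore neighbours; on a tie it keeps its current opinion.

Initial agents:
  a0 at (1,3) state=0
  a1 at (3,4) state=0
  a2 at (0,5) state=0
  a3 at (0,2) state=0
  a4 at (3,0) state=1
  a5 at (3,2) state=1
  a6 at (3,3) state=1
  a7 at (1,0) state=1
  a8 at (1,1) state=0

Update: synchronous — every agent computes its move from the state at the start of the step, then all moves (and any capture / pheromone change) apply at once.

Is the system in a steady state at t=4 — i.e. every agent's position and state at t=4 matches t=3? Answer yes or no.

t=1: a0@(1,3):0 a1@(3,4):0 a2@(0,5):0 a3@(0,2):0 a4@(3,0):1 a5@(3,2):1 a6@(3,3):1 a7@(1,0):0 a8@(1,1):0
t=2: (unchanged — steady state)

yes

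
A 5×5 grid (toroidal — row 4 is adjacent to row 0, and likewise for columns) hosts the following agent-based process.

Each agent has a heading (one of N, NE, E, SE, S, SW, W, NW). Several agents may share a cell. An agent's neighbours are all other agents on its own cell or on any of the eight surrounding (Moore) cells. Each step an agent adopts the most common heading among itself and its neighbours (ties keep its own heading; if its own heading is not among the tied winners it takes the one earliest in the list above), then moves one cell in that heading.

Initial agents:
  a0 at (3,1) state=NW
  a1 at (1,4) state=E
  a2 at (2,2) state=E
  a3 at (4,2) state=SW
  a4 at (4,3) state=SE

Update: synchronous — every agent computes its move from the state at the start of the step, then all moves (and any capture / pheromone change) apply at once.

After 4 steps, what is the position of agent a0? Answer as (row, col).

(4, 2)

t=1: a0@(2,0):NW a1@(1,0):E a2@(2,3):E a3@(0,1):SW a4@(0,4):SE
t=2: a0@(1,4):NW a1@(1,1):E a2@(2,4):E a3@(1,0):SW a4@(1,0):SE
t=3: a0@(0,3):NW a1@(1,2):E a2@(2,0):E a3@(1,1):E a4@(1,1):E
t=4: a0@(4,2):NW a1@(1,3):E a2@(2,1):E a3@(1,2):E a4@(1,2):E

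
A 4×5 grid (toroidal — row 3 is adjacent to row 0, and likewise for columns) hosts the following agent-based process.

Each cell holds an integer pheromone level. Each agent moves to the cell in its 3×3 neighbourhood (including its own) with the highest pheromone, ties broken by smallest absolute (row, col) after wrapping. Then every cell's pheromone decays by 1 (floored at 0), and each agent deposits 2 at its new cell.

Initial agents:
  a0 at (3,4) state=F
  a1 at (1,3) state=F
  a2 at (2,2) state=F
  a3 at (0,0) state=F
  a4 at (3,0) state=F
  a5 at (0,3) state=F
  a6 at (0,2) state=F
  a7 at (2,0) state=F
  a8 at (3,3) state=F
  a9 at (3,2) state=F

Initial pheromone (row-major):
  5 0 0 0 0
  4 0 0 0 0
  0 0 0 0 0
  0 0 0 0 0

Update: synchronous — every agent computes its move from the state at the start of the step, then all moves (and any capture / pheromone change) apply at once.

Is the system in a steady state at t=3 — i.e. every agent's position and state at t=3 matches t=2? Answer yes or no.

yes

t=1: a0@(0,0) a1@(0,2) a2@(1,1) a3@(0,0) a4@(0,0) a5@(0,2) a6@(0,1) a7@(1,0) a8@(0,2) a9@(0,1) | pheromone: 10 4 6 0 0 / 5 2 0 0 0 / 0 0 0 0 0 / 0 0 0 0 0
t=2: a0@(0,0) a1@(0,2) a2@(0,0) a3@(0,0) a4@(0,0) a5@(0,2) a6@(0,0) a7@(0,0) a8@(0,2) a9@(0,0) | pheromone: 23 3 11 0 0 / 4 1 0 0 0 / 0 0 0 0 0 / 0 0 0 0 0
t=3: a0@(0,0) a1@(0,2) a2@(0,0) a3@(0,0) a4@(0,0) a5@(0,2) a6@(0,0) a7@(0,0) a8@(0,2) a9@(0,0) | pheromone: 36 2 16 0 0 / 3 0 0 0 0 / 0 0 0 0 0 / 0 0 0 0 0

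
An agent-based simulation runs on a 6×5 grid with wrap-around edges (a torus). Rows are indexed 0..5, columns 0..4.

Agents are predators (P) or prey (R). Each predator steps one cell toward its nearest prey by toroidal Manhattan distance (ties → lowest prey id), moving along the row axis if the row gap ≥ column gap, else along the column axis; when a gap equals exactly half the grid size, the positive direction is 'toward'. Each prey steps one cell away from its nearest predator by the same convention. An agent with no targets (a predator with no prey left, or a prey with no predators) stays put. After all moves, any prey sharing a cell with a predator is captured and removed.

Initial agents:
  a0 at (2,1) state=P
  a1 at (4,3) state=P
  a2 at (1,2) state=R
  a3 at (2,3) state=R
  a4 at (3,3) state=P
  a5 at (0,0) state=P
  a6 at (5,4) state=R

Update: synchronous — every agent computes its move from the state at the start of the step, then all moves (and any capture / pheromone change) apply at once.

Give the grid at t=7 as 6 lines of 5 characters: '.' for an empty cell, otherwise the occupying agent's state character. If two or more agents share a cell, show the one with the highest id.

t=1: a0@(1,1):P a1@(3,3):P a2@(0,2):R a3@(1,3):R a4@(2,3):P a5@(5,0):P a6@(0,4):R
t=2: a0@(0,1):P a1@(2,3):P a2@(5,2):R a3@(0,3):R a4@(1,3):P a5@(0,0):P a6@(1,4):R
t=3: a0@(5,1):P a1@(1,3):P a2@(4,2):R a3@(5,3):R a4@(0,3):P a5@(0,4):P a6@(1,0):R
t=4: a0@(4,1):P a1@(0,3):P a2@(3,2):R a3@(4,3):R a4@(5,3):P a5@(5,4):P a6@(1,1):R
t=5: a0@(3,1):P a1@(5,3):P a2@(2,2):R a3@(3,3):R a4@(4,3):P a5@(4,4):P a6@(0,1):R
t=6: a0@(2,1):P a1@(4,3):P a2@(1,2):R a3@(2,3):R a4@(3,3):P a5@(3,4):P a6@(5,1):R
t=7: a0@(1,1):P a1@(3,3):P a2@(0,2):R a3@(1,3):R a4@(2,3):P a5@(2,4):P a6@(4,1):R

..R..
.P.R.
...PP
...P.
.R...
.....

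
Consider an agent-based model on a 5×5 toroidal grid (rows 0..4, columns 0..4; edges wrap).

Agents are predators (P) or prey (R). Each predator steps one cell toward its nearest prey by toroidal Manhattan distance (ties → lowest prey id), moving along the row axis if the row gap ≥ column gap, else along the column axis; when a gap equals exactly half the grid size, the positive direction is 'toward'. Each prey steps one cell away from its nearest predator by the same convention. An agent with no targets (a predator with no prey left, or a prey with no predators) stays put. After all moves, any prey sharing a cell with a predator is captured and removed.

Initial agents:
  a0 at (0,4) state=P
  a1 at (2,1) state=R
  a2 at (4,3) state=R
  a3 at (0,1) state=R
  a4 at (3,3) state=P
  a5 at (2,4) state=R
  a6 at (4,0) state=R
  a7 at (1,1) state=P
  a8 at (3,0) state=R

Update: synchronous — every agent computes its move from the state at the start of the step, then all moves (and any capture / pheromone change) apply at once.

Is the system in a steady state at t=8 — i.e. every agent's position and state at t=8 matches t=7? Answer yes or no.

no

t=1: a0@(4,4):P a1@(3,1):R a2@(0,3):R a3@(4,1):R a4@(4,3):P a5@(3,4):R a6@(3,0):R a7@(2,1):P a8@(3,1):R
t=2: a0@(3,4):P a1@(4,1):R a2@(1,3):R a3@(4,2):R a4@(0,3):P a5@(2,4):R a6@(2,0):R a7@(3,1):P a8@(4,1):R
t=3: a0@(2,4):P a1@(0,1):R a2@(2,3):R a3@(3,2):R a4@(1,3):P a5@(1,4):R a6@(1,0):R a7@(4,1):P a8@(0,1):R
t=4: a0@(2,3):P a1@(1,1):R a2@(2,2):R a3@(2,2):R a4@(2,3):P a5@(0,4):R a6@(0,0):R a7@(0,1):P a8@(1,1):R
t=5: a0@(2,2):P a1@(2,1):R a2@(2,1):R a3@(2,1):R a4@(2,2):P a5@(0,3):R a6@(0,4):R a7@(1,1):P a8@(2,1):R
t=6: a0@(2,1):P a1@(2,0):R a2@(2,0):R a3@(2,0):R a4@(2,1):P a5@(4,3):R a6@(0,3):R a7@(2,1):P a8@(2,0):R
t=7: a0@(2,0):P a1@(2,4):R a2@(2,4):R a3@(2,4):R a4@(2,0):P a5@(0,3):R a6@(4,3):R a7@(2,0):P a8@(2,4):R
t=8: a0@(2,4):P a1@(2,3):R a2@(2,3):R a3@(2,3):R a4@(2,4):P a5@(4,3):R a6@(0,3):R a7@(2,4):P a8@(2,3):R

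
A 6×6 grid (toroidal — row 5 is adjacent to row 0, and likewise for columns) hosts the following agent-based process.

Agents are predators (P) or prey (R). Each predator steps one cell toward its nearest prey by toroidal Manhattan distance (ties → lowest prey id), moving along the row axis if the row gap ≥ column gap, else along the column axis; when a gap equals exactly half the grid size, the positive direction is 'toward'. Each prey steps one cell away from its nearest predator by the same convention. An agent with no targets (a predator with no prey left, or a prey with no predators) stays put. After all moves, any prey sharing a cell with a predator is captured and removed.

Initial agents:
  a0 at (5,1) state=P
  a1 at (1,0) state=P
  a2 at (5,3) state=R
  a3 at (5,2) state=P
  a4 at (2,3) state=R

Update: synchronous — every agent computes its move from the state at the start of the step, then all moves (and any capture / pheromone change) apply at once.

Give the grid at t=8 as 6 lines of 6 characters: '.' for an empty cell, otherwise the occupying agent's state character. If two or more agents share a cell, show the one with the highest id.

t=1: a0@(5,2):P a1@(1,1):P a2@(5,4):R a3@(5,3):P a4@(2,2):R
t=2: a0@(5,3):P a1@(2,1):P a2@(5,5):R a3@(5,4):P a4@(3,2):R
t=3: a0@(5,4):P a1@(3,1):P a2@(5,0):R a3@(5,5):P a4@(4,2):R
t=4: a0@(5,5):P a1@(4,1):P a2@(5,1):R a3@(5,0):P a4@(5,2):R
t=5: a0@(5,0):P a1@(5,1):P a2@(0,1):R a3@(5,1):P a4@(0,2):R
t=6: a0@(0,0):P a1@(0,1):P a2@(1,1):R a3@(0,1):P a4@(1,2):R
t=7: a0@(1,0):P a1@(1,1):P a2@(2,1):R a3@(1,1):P a4@(2,2):R
t=8: a0@(2,0):P a1@(2,1):P a2@(3,1):R a3@(2,1):P a4@(3,2):R

......
......
PP....
.RR...
......
......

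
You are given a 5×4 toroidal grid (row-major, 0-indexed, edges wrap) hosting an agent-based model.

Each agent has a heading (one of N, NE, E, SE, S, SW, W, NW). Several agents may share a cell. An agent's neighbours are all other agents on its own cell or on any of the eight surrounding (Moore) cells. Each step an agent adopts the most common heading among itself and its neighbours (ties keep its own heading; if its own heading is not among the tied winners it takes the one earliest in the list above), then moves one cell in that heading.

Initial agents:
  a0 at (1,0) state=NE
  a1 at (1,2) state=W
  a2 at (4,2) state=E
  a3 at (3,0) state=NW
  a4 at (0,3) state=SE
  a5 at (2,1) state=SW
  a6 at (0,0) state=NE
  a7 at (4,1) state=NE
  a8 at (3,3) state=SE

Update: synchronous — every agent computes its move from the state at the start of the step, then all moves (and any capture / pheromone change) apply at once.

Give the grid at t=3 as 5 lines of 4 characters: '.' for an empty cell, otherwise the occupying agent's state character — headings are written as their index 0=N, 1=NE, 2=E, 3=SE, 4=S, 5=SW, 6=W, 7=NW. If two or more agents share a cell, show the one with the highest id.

.1.1
1.1.
..11
...1
....

t=1: a0@(0,1):NE a1@(1,1):W a2@(0,3):SE a3@(2,3):NW a4@(4,0):NE a5@(3,0):SW a6@(4,1):NE a7@(3,2):NE a8@(4,0):SE
t=2: a0@(4,2):NE a1@(1,0):W a2@(1,0):SE a3@(1,2):NW a4@(3,1):NE a5@(2,1):NE a6@(3,2):NE a7@(2,3):NE a8@(3,1):NE
t=3: a0@(3,3):NE a1@(0,1):NE a2@(0,1):NE a3@(0,3):NE a4@(2,2):NE a5@(1,2):NE a6@(2,3):NE a7@(1,0):NE a8@(2,2):NE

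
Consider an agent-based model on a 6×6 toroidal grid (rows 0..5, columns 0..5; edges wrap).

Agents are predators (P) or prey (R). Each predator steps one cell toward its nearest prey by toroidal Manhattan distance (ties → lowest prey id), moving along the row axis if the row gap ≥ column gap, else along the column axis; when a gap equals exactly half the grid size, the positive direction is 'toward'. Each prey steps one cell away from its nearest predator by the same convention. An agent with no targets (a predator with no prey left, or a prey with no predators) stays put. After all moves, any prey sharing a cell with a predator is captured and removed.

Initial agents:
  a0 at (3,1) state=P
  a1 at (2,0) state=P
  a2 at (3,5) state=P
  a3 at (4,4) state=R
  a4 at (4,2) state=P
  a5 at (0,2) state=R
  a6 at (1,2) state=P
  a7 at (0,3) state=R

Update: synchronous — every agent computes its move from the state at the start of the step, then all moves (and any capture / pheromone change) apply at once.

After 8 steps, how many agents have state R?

2

t=1: a0@(3,2):P a1@(3,0):P a2@(4,5):P a3@(5,4):R a4@(4,3):P a5@(5,2):R a6@(0,2):P a7@(5,3):R
t=2: a0@(4,2):P a1@(4,0):P a2@(5,5):P a3@(0,4):R a4@(5,3):P a6@(5,2):P a7@(0,3):R
t=3: a0@(5,2):P a1@(5,0):P a2@(0,5):P a3@(1,4):R a4@(0,3):P a6@(0,2):P a7@(1,3):R
t=4: a0@(0,2):P a1@(0,0):P a2@(1,5):P a3@(2,4):R a4@(1,3):P a6@(1,2):P a7@(2,3):R
t=5: a0@(1,2):P a1@(1,0):P a2@(2,5):P a3@(3,4):R a4@(2,3):P a6@(2,2):P a7@(3,3):R
t=6: a0@(2,2):P a1@(2,0):P a2@(3,5):P a3@(4,4):R a4@(3,3):P a6@(3,2):P a7@(4,3):R
t=7: a0@(3,2):P a1@(3,0):P a2@(4,5):P a3@(5,4):R a4@(4,3):P a6@(4,2):P a7@(5,3):R
t=8: a0@(4,2):P a1@(4,0):P a2@(5,5):P a3@(0,4):R a4@(5,3):P a6@(5,2):P a7@(0,3):R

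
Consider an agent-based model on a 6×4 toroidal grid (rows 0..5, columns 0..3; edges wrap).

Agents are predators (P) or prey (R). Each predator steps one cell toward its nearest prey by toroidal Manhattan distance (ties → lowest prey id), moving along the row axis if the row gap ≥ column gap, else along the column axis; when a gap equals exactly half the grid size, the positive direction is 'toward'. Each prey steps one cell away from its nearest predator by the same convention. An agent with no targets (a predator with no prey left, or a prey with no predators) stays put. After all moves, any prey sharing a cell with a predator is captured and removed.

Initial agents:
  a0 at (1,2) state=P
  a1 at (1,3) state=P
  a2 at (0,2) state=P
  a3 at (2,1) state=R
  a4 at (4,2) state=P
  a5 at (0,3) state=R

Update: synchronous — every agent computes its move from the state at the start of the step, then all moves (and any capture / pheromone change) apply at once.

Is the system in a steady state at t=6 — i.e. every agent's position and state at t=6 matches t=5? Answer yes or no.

yes

t=1: a0@(2,2):P a1@(0,3):P a2@(0,3):P a3@(3,1):R a4@(3,2):P a5@(5,3):R
t=2: a0@(3,2):P a1@(5,3):P a2@(5,3):P a3@(3,0):R a4@(3,1):P a5@(4,3):R
t=3: a0@(3,3):P a1@(4,3):P a2@(4,3):P a4@(3,0):P
t=4: (unchanged — steady state)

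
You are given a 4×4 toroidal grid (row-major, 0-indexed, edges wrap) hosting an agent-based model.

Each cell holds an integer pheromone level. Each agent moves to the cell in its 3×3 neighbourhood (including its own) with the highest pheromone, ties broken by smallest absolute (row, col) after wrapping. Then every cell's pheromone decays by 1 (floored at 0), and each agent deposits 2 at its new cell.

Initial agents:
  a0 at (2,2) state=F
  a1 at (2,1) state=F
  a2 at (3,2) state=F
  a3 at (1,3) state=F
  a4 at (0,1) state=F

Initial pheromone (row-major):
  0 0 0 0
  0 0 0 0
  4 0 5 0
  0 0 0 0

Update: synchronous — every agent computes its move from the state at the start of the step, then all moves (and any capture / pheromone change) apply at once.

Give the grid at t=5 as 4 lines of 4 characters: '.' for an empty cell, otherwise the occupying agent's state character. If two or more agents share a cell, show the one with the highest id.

F...
....
..F.
....

t=1: a0@(2,2) a1@(2,2) a2@(2,2) a3@(2,2) a4@(0,0) | pheromone: 2 0 0 0 / 0 0 0 0 / 3 0 12 0 / 0 0 0 0
t=2: a0@(2,2) a1@(2,2) a2@(2,2) a3@(2,2) a4@(0,0) | pheromone: 3 0 0 0 / 0 0 0 0 / 2 0 19 0 / 0 0 0 0
t=3: a0@(2,2) a1@(2,2) a2@(2,2) a3@(2,2) a4@(0,0) | pheromone: 4 0 0 0 / 0 0 0 0 / 1 0 26 0 / 0 0 0 0
t=4: a0@(2,2) a1@(2,2) a2@(2,2) a3@(2,2) a4@(0,0) | pheromone: 5 0 0 0 / 0 0 0 0 / 0 0 33 0 / 0 0 0 0
t=5: a0@(2,2) a1@(2,2) a2@(2,2) a3@(2,2) a4@(0,0) | pheromone: 6 0 0 0 / 0 0 0 0 / 0 0 40 0 / 0 0 0 0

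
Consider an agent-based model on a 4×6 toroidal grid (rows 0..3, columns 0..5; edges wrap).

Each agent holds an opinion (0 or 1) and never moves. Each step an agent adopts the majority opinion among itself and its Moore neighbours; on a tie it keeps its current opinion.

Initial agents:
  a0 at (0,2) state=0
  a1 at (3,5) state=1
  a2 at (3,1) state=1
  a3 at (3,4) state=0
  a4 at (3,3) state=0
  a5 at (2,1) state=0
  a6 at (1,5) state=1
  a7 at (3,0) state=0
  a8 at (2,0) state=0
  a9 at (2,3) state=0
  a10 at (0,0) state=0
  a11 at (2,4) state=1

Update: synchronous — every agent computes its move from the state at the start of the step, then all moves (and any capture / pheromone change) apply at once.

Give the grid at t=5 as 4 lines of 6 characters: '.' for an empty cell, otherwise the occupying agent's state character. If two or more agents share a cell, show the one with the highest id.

t=1: a0@(0,2):0 a1@(3,5):0 a2@(3,1):0 a3@(3,4):0 a4@(3,3):0 a5@(2,1):0 a6@(1,5):1 a7@(3,0):0 a8@(2,0):0 a9@(2,3):0 a10@(0,0):1 a11@(2,4):1
t=2: a0@(0,2):0 a1@(3,5):0 a2@(3,1):0 a3@(3,4):0 a4@(3,3):0 a5@(2,1):0 a6@(1,5):1 a7@(3,0):0 a8@(2,0):0 a9@(2,3):0 a10@(0,0):0 a11@(2,4):0
t=3: a0@(0,2):0 a1@(3,5):0 a2@(3,1):0 a3@(3,4):0 a4@(3,3):0 a5@(2,1):0 a6@(1,5):0 a7@(3,0):0 a8@(2,0):0 a9@(2,3):0 a10@(0,0):0 a11@(2,4):0
t=4: (unchanged — steady state)

0.0...
.....0
00.00.
00.000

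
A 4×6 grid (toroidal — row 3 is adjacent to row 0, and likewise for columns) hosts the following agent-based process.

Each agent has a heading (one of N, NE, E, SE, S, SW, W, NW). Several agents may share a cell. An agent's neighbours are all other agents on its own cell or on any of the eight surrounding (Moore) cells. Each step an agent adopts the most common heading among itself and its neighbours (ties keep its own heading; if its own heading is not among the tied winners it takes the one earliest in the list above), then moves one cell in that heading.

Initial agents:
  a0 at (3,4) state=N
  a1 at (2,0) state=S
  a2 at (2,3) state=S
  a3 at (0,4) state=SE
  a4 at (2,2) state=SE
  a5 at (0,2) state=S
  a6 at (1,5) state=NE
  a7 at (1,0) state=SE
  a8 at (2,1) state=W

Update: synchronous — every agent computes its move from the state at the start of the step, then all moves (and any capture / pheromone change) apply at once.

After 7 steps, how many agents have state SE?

t=1: a0@(2,4):N a1@(3,0):S a2@(3,3):S a3@(1,5):SE a4@(3,3):SE a5@(1,2):S a6@(2,0):SE a7@(2,1):SE a8@(3,2):SE
t=2: a0@(3,5):SE a1@(0,1):SE a2@(0,4):SE a3@(2,0):SE a4@(0,4):SE a5@(2,2):S a6@(3,1):SE a7@(3,2):SE a8@(0,3):SE
t=3: a0@(0,0):SE a1@(1,2):SE a2@(1,5):SE a3@(3,1):SE a4@(1,5):SE a5@(3,3):SE a6@(0,2):SE a7@(0,3):SE a8@(1,4):SE
t=4: a0@(1,1):SE a1@(2,3):SE a2@(2,0):SE a3@(0,2):SE a4@(2,0):SE a5@(0,4):SE a6@(1,3):SE a7@(1,4):SE a8@(2,5):SE
t=5: a0@(2,2):SE a1@(3,4):SE a2@(3,1):SE a3@(1,3):SE a4@(3,1):SE a5@(1,5):SE a6@(2,4):SE a7@(2,5):SE a8@(3,0):SE
t=6: a0@(3,3):SE a1@(0,5):SE a2@(0,2):SE a3@(2,4):SE a4@(0,2):SE a5@(2,0):SE a6@(3,5):SE a7@(3,0):SE a8@(0,1):SE
t=7: a0@(0,4):SE a1@(1,0):SE a2@(1,3):SE a3@(3,5):SE a4@(1,3):SE a5@(3,1):SE a6@(0,0):SE a7@(0,1):SE a8@(1,2):SE

9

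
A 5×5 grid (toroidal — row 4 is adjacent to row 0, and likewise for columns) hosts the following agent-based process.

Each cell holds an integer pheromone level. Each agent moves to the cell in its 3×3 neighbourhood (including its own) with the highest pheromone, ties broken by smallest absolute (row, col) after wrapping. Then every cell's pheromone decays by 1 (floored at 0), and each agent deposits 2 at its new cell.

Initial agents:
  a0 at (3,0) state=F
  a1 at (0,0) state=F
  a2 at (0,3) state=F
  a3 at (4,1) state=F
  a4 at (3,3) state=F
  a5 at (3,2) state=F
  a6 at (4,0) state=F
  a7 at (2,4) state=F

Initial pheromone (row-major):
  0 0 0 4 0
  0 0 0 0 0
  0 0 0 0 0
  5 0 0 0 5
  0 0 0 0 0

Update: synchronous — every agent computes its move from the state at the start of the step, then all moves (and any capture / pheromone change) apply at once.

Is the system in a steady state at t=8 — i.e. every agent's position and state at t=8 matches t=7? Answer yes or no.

t=1: a0@(3,0) a1@(0,0) a2@(0,3) a3@(3,0) a4@(3,4) a5@(2,1) a6@(3,0) a7@(3,0) | pheromone: 2 0 0 5 0 / 0 0 0 0 0 / 0 2 0 0 0 / 12 0 0 0 6 / 0 0 0 0 0
t=2: a0@(3,0) a1@(0,0) a2@(0,3) a3@(3,0) a4@(3,0) a5@(3,0) a6@(3,0) a7@(3,0) | pheromone: 3 0 0 6 0 / 0 0 0 0 0 / 0 1 0 0 0 / 23 0 0 0 5 / 0 0 0 0 0
t=3: a0@(3,0) a1@(0,0) a2@(0,3) a3@(3,0) a4@(3,0) a5@(3,0) a6@(3,0) a7@(3,0) | pheromone: 4 0 0 7 0 / 0 0 0 0 0 / 0 0 0 0 0 / 34 0 0 0 4 / 0 0 0 0 0
t=4: a0@(3,0) a1@(0,0) a2@(0,3) a3@(3,0) a4@(3,0) a5@(3,0) a6@(3,0) a7@(3,0) | pheromone: 5 0 0 8 0 / 0 0 0 0 0 / 0 0 0 0 0 / 45 0 0 0 3 / 0 0 0 0 0
t=5: a0@(3,0) a1@(0,0) a2@(0,3) a3@(3,0) a4@(3,0) a5@(3,0) a6@(3,0) a7@(3,0) | pheromone: 6 0 0 9 0 / 0 0 0 0 0 / 0 0 0 0 0 / 56 0 0 0 2 / 0 0 0 0 0
t=6: a0@(3,0) a1@(0,0) a2@(0,3) a3@(3,0) a4@(3,0) a5@(3,0) a6@(3,0) a7@(3,0) | pheromone: 7 0 0 10 0 / 0 0 0 0 0 / 0 0 0 0 0 / 67 0 0 0 1 / 0 0 0 0 0
t=7: a0@(3,0) a1@(0,0) a2@(0,3) a3@(3,0) a4@(3,0) a5@(3,0) a6@(3,0) a7@(3,0) | pheromone: 8 0 0 11 0 / 0 0 0 0 0 / 0 0 0 0 0 / 78 0 0 0 0 / 0 0 0 0 0
t=8: a0@(3,0) a1@(0,0) a2@(0,3) a3@(3,0) a4@(3,0) a5@(3,0) a6@(3,0) a7@(3,0) | pheromone: 9 0 0 12 0 / 0 0 0 0 0 / 0 0 0 0 0 / 89 0 0 0 0 / 0 0 0 0 0

yes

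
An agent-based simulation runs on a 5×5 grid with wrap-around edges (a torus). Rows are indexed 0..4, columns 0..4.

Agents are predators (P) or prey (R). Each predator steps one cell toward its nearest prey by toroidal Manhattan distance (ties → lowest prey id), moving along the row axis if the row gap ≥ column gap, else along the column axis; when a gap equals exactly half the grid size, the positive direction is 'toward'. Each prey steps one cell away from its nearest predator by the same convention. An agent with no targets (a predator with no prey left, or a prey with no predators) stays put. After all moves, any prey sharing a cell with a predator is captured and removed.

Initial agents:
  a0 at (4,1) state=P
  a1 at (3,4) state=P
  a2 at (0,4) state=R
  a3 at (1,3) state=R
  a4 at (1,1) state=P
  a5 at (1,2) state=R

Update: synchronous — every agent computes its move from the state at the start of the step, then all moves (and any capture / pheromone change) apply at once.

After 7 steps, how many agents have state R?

t=1: a0@(4,0):P a1@(4,4):P a2@(1,4):R a3@(1,4):R a4@(1,2):P a5@(1,3):R
t=2: a0@(0,0):P a1@(0,4):P a2@(2,4):R a3@(2,4):R a4@(1,3):P a5@(1,4):R
t=3: a0@(1,0):P a1@(1,4):P a2@(3,4):R a3@(3,4):R a4@(1,4):P a5@(2,4):R
t=4: a0@(2,0):P a1@(2,4):P a2@(4,4):R a3@(4,4):R a4@(2,4):P a5@(3,4):R
t=5: a0@(3,0):P a1@(3,4):P a2@(0,4):R a3@(0,4):R a4@(3,4):P a5@(4,4):R
t=6: a0@(4,0):P a1@(4,4):P a2@(1,4):R a3@(1,4):R a4@(4,4):P a5@(0,4):R
t=7: a0@(0,0):P a1@(0,4):P a2@(2,4):R a3@(2,4):R a4@(0,4):P a5@(1,4):R

3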